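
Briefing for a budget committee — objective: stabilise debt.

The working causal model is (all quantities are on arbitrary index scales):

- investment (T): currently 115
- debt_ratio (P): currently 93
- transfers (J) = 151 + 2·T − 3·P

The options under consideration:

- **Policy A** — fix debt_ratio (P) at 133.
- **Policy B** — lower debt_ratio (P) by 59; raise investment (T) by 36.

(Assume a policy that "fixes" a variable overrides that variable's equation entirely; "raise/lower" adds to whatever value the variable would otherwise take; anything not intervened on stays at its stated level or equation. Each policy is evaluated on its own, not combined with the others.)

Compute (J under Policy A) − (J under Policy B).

-369

Policy A (P := 133):
  T = 115
  P = 133
  J = 151 + 2·115 − 3·133 = -18
Policy B (P − 59, T + 36):
  T = 115 + 36 = 151
  P = 93 − 59 = 34
  J = 151 + 2·151 − 3·34 = 351
J: -18 − 351 = -369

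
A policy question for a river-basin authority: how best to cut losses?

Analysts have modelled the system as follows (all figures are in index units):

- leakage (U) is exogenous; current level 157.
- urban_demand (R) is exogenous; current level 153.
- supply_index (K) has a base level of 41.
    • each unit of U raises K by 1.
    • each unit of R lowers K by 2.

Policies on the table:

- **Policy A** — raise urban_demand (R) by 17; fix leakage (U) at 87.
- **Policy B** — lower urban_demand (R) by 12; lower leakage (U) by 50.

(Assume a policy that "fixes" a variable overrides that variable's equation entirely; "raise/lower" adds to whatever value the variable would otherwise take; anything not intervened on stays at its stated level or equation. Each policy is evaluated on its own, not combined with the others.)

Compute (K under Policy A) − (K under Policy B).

Policy A (R + 17, U := 87):
  U = 87
  R = 153 + 17 = 170
  K = 41 + 87 − 2·170 = -212
Policy B (R − 12, U − 50):
  U = 157 − 50 = 107
  R = 153 − 12 = 141
  K = 41 + 107 − 2·141 = -134
K: -212 − (-134) = -78

-78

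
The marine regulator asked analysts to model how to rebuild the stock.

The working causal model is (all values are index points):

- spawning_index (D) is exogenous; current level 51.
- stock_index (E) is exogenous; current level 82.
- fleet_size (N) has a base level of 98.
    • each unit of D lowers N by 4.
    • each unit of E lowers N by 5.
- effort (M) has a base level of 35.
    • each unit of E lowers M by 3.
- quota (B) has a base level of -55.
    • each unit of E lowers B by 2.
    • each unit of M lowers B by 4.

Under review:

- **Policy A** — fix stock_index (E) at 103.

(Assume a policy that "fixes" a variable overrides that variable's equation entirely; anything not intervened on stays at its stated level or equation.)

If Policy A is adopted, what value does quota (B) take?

835

Policy A (E := 103):
  E = 103
  M = 35 − 3·103 = -274
  B = -55 − 2·103 − 4·(-274) = 835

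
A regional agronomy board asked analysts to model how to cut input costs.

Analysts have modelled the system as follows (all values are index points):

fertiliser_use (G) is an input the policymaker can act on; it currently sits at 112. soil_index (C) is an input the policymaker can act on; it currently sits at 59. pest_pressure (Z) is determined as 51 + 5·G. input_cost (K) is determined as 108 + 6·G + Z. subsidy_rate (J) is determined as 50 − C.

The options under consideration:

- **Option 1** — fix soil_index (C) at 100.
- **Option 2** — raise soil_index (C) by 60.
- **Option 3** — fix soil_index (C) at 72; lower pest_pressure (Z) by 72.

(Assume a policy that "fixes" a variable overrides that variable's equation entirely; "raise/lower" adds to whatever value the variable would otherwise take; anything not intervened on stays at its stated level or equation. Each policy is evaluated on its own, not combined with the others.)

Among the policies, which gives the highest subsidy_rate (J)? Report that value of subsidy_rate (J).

-22

Option 1 (C := 100):
  C = 100
  J = 50 − 100 = -50
Option 2 (C + 60):
  C = 59 + 60 = 119
  J = 50 − 119 = -69
Option 3 (C := 72, Z − 72):
  C = 72
  J = 50 − 72 = -22
Comparing — Option 1: J=-50, Option 2: J=-69, Option 3: J=-22. Highest is -22 (Option 3).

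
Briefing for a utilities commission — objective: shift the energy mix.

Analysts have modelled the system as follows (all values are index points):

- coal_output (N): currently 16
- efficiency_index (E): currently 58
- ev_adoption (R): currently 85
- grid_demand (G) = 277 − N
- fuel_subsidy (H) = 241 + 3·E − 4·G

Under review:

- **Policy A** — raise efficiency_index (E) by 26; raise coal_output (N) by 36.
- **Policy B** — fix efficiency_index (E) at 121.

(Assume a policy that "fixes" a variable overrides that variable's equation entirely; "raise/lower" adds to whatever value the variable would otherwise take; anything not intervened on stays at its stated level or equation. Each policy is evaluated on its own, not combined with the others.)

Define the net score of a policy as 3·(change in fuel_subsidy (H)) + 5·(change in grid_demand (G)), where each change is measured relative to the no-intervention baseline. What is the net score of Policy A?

Baseline:
  N = 16
  E = 58
  G = 277 − 16 = 261
  H = 241 + 3·58 − 4·261 = -629
Policy A (E + 26, N + 36):
  N = 16 + 36 = 52
  E = 58 + 26 = 84
  G = 277 − 52 = 225
  H = 241 + 3·84 − 4·225 = -407
ΔH = -407 − (-629) = 222; ΔG = 225 − 261 = -36
Score = 3·222 + 5·(-36) = 486

486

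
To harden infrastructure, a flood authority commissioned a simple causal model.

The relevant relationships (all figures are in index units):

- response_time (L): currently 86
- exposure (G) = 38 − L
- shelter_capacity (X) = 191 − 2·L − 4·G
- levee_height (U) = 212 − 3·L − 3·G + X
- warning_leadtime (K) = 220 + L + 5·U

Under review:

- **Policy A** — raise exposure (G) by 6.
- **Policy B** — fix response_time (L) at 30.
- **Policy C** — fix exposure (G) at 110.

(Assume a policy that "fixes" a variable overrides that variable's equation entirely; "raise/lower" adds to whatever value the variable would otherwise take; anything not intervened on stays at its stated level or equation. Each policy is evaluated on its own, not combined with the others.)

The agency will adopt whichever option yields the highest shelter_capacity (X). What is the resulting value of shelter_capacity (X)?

Policy A (G + 6):
  L = 86
  G = 38 − 86 (+6 from intervention) = -42
  X = 191 − 2·86 − 4·(-42) = 187
Policy B (L := 30):
  L = 30
  G = 38 − 30 = 8
  X = 191 − 2·30 − 4·8 = 99
Policy C (G := 110):
  L = 86
  G = 110
  X = 191 − 2·86 − 4·110 = -421
Comparing — Policy A: X=187, Policy B: X=99, Policy C: X=-421. Highest is 187 (Policy A).

187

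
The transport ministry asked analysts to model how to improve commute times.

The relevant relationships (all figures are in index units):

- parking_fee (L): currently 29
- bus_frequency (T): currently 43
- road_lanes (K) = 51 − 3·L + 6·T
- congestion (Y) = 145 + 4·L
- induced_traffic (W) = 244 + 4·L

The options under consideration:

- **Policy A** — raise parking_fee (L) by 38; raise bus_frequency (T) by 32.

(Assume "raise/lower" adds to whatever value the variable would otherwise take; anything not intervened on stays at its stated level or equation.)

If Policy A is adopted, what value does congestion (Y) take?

Policy A (L + 38, T + 32):
  L = 29 + 38 = 67
  Y = 145 + 4·67 = 413

413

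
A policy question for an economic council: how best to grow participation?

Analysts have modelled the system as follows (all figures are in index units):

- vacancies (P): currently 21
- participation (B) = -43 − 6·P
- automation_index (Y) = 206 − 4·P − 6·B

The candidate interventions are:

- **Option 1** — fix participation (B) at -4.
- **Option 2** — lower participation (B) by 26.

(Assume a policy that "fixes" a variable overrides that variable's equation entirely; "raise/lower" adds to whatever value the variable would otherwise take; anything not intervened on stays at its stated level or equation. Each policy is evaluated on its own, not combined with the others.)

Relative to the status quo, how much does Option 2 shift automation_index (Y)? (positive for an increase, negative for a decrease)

156

Baseline:
  P = 21
  B = -43 − 6·21 = -169
  Y = 206 − 4·21 − 6·(-169) = 1136
Option 2 (B − 26):
  P = 21
  B = -43 − 6·21 (−26 from intervention) = -195
  Y = 206 − 4·21 − 6·(-195) = 1292
Change in Y: 1292 − 1136 = 156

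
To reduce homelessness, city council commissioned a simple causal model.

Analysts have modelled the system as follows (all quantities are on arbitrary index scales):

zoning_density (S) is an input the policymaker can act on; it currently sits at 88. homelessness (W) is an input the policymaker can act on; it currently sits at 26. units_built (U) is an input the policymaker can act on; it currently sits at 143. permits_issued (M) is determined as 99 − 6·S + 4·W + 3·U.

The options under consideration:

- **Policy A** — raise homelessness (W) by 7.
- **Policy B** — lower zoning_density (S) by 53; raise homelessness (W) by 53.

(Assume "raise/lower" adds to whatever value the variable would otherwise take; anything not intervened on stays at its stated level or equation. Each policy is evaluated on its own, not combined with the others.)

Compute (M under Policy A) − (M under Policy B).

Policy A (W + 7):
  S = 88
  W = 26 + 7 = 33
  U = 143
  M = 99 − 6·88 + 4·33 + 3·143 = 132
Policy B (S − 53, W + 53):
  S = 88 − 53 = 35
  W = 26 + 53 = 79
  U = 143
  M = 99 − 6·35 + 4·79 + 3·143 = 634
M: 132 − 634 = -502

-502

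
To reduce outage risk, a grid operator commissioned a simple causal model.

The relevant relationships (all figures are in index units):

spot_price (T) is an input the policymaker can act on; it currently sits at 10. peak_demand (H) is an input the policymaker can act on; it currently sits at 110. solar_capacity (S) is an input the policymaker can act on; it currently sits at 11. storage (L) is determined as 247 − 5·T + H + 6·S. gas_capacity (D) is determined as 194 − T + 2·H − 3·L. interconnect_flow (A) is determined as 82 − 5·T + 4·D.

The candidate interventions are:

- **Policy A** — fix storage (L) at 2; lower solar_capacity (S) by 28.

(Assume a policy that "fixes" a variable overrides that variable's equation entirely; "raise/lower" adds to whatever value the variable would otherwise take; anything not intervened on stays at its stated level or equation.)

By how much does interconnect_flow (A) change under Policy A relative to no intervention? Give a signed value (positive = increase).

4452

Baseline:
  T = 10
  H = 110
  S = 11
  L = 247 − 5·10 + 110 + 6·11 = 373
  D = 194 − 10 + 2·110 − 3·373 = -715
  A = 82 − 5·10 + 4·(-715) = -2828
Policy A (L := 2, S − 28):
  T = 10
  H = 110
  S = 11 − 28 = -17
  L = 2
  D = 194 − 10 + 2·110 − 3·2 = 398
  A = 82 − 5·10 + 4·398 = 1624
Change in A: 1624 − (-2828) = 4452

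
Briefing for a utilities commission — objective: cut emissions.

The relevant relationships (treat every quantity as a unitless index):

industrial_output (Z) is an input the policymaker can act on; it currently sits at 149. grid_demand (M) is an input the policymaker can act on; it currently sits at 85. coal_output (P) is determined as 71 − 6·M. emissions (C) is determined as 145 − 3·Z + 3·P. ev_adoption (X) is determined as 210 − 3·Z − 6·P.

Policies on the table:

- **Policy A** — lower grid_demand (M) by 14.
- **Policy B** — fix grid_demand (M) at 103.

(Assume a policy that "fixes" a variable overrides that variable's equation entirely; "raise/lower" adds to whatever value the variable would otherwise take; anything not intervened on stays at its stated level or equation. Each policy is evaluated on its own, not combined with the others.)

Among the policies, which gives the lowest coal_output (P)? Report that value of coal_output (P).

Policy A (M − 14):
  M = 85 − 14 = 71
  P = 71 − 6·71 = -355
Policy B (M := 103):
  M = 103
  P = 71 − 6·103 = -547
Comparing — Policy A: P=-355, Policy B: P=-547. Lowest is -547 (Policy B).

-547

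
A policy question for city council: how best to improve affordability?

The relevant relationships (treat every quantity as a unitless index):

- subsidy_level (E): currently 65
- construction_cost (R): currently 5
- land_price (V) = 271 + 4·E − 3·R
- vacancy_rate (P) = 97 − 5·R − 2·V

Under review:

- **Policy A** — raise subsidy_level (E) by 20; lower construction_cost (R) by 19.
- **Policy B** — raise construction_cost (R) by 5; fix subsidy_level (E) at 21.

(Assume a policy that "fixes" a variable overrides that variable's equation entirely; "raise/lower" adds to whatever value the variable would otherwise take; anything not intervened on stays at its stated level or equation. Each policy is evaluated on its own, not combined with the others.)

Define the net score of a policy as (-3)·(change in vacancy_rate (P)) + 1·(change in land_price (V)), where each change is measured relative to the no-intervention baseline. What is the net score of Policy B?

-1262

Baseline:
  E = 65
  R = 5
  V = 271 + 4·65 − 3·5 = 516
  P = 97 − 5·5 − 2·516 = -960
Policy B (R + 5, E := 21):
  E = 21
  R = 5 + 5 = 10
  V = 271 + 4·21 − 3·10 = 325
  P = 97 − 5·10 − 2·325 = -603
ΔP = -603 − (-960) = 357; ΔV = 325 − 516 = -191
Score = (-3)·357 + 1·(-191) = -1262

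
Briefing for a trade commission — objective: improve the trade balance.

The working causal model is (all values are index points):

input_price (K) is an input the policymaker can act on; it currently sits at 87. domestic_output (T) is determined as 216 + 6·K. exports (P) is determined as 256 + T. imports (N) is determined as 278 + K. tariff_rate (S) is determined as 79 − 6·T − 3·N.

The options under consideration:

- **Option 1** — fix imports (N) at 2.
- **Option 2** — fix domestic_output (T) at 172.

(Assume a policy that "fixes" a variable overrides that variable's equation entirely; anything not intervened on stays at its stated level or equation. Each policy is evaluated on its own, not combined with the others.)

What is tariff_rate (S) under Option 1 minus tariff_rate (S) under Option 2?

Option 1 (N := 2):
  K = 87
  T = 216 + 6·87 = 738
  N = 2
  S = 79 − 6·738 − 3·2 = -4355
Option 2 (T := 172):
  K = 87
  T = 172
  N = 278 + 87 = 365
  S = 79 − 6·172 − 3·365 = -2048
S: -4355 − (-2048) = -2307

-2307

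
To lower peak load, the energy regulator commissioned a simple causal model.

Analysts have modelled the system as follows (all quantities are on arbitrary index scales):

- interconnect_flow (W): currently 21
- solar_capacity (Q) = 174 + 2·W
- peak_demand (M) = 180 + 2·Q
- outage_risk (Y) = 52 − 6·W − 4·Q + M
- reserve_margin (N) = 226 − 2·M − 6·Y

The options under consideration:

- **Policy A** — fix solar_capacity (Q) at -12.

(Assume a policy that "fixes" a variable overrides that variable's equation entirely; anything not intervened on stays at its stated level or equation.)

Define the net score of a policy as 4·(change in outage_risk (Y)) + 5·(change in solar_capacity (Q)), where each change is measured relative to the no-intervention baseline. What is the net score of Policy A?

Baseline:
  W = 21
  Q = 174 + 2·21 = 216
  M = 180 + 2·216 = 612
  Y = 52 − 6·21 − 4·216 + 612 = -326
Policy A (Q := -12):
  W = 21
  Q = -12
  M = 180 + 2·(-12) = 156
  Y = 52 − 6·21 − 4·(-12) + 156 = 130
ΔY = 130 − (-326) = 456; ΔQ = -12 − 216 = -228
Score = 4·456 + 5·(-228) = 684

684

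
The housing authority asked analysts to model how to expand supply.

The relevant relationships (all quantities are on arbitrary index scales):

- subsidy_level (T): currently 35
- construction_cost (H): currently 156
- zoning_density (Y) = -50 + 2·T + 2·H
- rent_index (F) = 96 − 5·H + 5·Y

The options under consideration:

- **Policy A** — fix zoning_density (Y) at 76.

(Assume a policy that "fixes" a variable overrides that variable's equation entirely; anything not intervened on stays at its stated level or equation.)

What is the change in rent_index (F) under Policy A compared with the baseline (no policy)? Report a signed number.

Baseline:
  T = 35
  H = 156
  Y = -50 + 2·35 + 2·156 = 332
  F = 96 − 5·156 + 5·332 = 976
Policy A (Y := 76):
  T = 35
  H = 156
  Y = 76
  F = 96 − 5·156 + 5·76 = -304
Change in F: -304 − 976 = -1280

-1280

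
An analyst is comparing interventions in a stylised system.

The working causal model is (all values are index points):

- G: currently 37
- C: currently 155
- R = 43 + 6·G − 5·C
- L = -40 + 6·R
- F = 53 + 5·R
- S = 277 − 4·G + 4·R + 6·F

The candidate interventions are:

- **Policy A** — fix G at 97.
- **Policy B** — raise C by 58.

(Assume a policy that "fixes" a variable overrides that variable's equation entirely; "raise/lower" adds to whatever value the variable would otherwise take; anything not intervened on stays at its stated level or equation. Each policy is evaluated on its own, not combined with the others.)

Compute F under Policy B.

Policy B (C + 58):
  G = 37
  C = 155 + 58 = 213
  R = 43 + 6·37 − 5·213 = -800
  F = 53 + 5·(-800) = -3947

-3947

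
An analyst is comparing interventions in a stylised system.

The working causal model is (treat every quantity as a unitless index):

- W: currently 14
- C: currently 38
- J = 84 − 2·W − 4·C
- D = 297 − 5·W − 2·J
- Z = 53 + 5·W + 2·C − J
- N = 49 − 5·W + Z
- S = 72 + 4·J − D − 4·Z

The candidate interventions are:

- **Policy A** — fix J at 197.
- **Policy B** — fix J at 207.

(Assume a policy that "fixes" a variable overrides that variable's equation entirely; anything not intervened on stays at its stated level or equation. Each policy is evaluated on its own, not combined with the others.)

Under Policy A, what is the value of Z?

2

Policy A (J := 197):
  W = 14
  C = 38
  J = 197
  Z = 53 + 5·14 + 2·38 − 197 = 2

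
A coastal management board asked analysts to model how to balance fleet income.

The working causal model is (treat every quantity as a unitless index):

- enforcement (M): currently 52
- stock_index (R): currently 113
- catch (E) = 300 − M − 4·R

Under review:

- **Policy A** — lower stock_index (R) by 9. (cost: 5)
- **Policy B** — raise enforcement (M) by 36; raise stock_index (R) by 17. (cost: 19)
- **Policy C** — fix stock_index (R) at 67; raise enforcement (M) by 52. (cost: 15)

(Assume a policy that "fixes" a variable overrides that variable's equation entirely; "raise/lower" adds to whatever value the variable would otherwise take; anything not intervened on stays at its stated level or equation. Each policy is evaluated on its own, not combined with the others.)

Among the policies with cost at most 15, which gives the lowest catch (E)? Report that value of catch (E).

Policy A (R − 9):
  M = 52
  R = 113 − 9 = 104
  E = 300 − 52 − 4·104 = -168
Policy C (R := 67, M + 52):
  M = 52 + 52 = 104
  R = 67
  E = 300 − 104 − 4·67 = -72
Comparing — Policy A: E=-168, Policy C: E=-72. Lowest is -168 (Policy A).

-168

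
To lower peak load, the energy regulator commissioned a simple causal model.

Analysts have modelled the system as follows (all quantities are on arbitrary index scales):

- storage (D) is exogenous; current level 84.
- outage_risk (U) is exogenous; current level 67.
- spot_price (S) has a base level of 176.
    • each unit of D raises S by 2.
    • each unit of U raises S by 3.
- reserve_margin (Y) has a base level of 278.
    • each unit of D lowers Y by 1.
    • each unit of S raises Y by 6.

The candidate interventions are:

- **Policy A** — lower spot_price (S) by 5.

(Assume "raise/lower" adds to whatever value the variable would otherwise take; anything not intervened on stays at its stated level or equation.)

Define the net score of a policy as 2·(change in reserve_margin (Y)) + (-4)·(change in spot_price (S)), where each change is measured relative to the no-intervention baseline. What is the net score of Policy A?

-40

Baseline:
  D = 84
  U = 67
  S = 176 + 2·84 + 3·67 = 545
  Y = 278 − 84 + 6·545 = 3464
Policy A (S − 5):
  D = 84
  U = 67
  S = 176 + 2·84 + 3·67 (−5 from intervention) = 540
  Y = 278 − 84 + 6·540 = 3434
ΔY = 3434 − 3464 = -30; ΔS = 540 − 545 = -5
Score = 2·(-30) + (-4)·(-5) = -40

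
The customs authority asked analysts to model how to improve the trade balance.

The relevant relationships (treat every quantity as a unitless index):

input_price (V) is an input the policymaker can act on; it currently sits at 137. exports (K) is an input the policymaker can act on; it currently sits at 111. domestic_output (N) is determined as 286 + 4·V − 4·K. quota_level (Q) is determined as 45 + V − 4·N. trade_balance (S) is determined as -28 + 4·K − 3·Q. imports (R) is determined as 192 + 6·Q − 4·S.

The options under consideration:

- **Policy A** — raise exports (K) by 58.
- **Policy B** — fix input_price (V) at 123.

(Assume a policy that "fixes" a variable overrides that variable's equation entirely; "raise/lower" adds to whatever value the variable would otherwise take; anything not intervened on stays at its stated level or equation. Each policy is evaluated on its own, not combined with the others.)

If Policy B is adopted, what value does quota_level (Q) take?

Policy B (V := 123):
  V = 123
  K = 111
  N = 286 + 4·123 − 4·111 = 334
  Q = 45 + 123 − 4·334 = -1168

-1168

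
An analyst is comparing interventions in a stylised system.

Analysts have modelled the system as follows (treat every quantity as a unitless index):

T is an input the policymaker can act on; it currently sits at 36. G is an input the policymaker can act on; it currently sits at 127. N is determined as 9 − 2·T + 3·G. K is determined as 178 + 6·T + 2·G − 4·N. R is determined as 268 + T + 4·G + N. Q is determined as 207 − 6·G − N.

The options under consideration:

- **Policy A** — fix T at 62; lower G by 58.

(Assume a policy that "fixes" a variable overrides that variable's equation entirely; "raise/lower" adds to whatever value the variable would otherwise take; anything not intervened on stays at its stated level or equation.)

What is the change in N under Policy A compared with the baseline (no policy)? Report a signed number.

-226

Baseline:
  T = 36
  G = 127
  N = 9 − 2·36 + 3·127 = 318
Policy A (T := 62, G − 58):
  T = 62
  G = 127 − 58 = 69
  N = 9 − 2·62 + 3·69 = 92
Change in N: 92 − 318 = -226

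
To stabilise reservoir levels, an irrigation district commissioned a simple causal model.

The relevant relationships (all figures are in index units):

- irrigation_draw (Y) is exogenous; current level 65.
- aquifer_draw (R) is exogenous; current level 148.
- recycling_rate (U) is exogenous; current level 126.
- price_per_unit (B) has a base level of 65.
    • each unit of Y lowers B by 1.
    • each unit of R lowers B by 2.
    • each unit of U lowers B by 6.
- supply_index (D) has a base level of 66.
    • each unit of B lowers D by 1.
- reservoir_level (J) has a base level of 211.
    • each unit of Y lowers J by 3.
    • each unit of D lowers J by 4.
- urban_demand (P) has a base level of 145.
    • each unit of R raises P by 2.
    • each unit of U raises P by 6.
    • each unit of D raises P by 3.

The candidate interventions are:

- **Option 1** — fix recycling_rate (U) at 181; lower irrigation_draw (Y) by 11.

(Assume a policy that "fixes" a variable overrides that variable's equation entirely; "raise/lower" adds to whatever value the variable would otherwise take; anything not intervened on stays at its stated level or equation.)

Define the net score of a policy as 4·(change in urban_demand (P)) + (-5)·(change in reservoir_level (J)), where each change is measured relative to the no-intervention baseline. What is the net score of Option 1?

Baseline:
  Y = 65
  R = 148
  U = 126
  B = 65 − 65 − 2·148 − 6·126 = -1052
  D = 66 − (-1052) = 1118
  J = 211 − 3·65 − 4·1118 = -4456
  P = 145 + 2·148 + 6·126 + 3·1118 = 4551
Option 1 (U := 181, Y − 11):
  Y = 65 − 11 = 54
  R = 148
  U = 181
  B = 65 − 54 − 2·148 − 6·181 = -1371
  D = 66 − (-1371) = 1437
  J = 211 − 3·54 − 4·1437 = -5699
  P = 145 + 2·148 + 6·181 + 3·1437 = 5838
ΔP = 5838 − 4551 = 1287; ΔJ = -5699 − (-4456) = -1243
Score = 4·1287 + (-5)·(-1243) = 11363

11363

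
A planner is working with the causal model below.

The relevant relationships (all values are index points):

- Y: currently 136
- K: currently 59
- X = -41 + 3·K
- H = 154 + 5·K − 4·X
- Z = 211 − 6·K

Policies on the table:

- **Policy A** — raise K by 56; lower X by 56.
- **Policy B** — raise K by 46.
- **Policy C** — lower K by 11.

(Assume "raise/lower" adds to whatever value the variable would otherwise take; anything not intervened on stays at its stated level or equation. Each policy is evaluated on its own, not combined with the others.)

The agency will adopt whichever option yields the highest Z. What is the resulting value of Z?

-77

Policy A (K + 56, X − 56):
  K = 59 + 56 = 115
  Z = 211 − 6·115 = -479
Policy B (K + 46):
  K = 59 + 46 = 105
  Z = 211 − 6·105 = -419
Policy C (K − 11):
  K = 59 − 11 = 48
  Z = 211 − 6·48 = -77
Comparing — Policy A: Z=-479, Policy B: Z=-419, Policy C: Z=-77. Highest is -77 (Policy C).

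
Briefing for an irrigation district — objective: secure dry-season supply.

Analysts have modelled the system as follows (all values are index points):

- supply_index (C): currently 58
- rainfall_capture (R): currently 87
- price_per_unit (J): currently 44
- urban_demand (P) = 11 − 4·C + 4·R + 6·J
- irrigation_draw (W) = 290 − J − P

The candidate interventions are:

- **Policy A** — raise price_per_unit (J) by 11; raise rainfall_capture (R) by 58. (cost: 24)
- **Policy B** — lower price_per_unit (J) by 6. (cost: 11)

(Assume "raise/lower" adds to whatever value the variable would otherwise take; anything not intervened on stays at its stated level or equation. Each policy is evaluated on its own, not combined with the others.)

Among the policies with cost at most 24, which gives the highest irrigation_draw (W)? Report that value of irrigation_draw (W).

-103

Policy A (J + 11, R + 58):
  C = 58
  R = 87 + 58 = 145
  J = 44 + 11 = 55
  P = 11 − 4·58 + 4·145 + 6·55 = 689
  W = 290 − 55 − 689 = -454
Policy B (J − 6):
  C = 58
  R = 87
  J = 44 − 6 = 38
  P = 11 − 4·58 + 4·87 + 6·38 = 355
  W = 290 − 38 − 355 = -103
Comparing — Policy A: W=-454, Policy B: W=-103. Highest is -103 (Policy B).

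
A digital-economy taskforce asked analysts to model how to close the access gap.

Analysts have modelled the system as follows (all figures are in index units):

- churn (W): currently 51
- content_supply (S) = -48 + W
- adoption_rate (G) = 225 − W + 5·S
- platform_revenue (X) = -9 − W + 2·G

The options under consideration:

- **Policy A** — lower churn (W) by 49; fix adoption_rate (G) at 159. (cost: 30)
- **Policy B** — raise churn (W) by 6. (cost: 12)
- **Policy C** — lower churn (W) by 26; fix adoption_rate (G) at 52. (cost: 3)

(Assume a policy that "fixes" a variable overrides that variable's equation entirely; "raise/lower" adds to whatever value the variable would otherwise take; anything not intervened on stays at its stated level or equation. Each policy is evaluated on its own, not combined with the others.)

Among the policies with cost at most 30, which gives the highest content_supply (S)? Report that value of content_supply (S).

9

Policy A (W − 49, G := 159):
  W = 51 − 49 = 2
  S = -48 + 2 = -46
Policy B (W + 6):
  W = 51 + 6 = 57
  S = -48 + 57 = 9
Policy C (W − 26, G := 52):
  W = 51 − 26 = 25
  S = -48 + 25 = -23
Comparing — Policy A: S=-46, Policy B: S=9, Policy C: S=-23. Highest is 9 (Policy B).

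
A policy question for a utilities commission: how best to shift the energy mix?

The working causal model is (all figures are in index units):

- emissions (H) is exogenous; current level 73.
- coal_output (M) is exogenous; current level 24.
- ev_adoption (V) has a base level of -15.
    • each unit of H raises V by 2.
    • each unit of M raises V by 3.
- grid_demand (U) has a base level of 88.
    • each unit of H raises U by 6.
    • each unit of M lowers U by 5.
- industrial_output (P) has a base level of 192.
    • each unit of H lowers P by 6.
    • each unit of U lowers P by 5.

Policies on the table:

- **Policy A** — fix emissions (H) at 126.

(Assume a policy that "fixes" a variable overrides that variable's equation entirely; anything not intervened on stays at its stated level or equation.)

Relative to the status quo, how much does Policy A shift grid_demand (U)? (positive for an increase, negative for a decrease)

Baseline:
  H = 73
  M = 24
  U = 88 + 6·73 − 5·24 = 406
Policy A (H := 126):
  H = 126
  M = 24
  U = 88 + 6·126 − 5·24 = 724
Change in U: 724 − 406 = 318

318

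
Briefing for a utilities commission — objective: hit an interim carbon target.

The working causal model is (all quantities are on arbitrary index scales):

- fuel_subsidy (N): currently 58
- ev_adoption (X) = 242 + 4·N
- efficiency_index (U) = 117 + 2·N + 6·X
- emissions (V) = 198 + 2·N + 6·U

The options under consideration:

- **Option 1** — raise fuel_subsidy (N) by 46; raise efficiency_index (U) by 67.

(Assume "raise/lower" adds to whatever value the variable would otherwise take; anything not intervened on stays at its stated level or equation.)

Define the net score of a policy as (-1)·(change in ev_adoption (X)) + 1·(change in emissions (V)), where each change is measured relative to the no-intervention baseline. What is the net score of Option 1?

7486

Baseline:
  N = 58
  X = 242 + 4·58 = 474
  U = 117 + 2·58 + 6·474 = 3077
  V = 198 + 2·58 + 6·3077 = 18776
Option 1 (N + 46, U + 67):
  N = 58 + 46 = 104
  X = 242 + 4·104 = 658
  U = 117 + 2·104 + 6·658 (+67 from intervention) = 4340
  V = 198 + 2·104 + 6·4340 = 26446
ΔX = 658 − 474 = 184; ΔV = 26446 − 18776 = 7670
Score = (-1)·184 + 1·7670 = 7486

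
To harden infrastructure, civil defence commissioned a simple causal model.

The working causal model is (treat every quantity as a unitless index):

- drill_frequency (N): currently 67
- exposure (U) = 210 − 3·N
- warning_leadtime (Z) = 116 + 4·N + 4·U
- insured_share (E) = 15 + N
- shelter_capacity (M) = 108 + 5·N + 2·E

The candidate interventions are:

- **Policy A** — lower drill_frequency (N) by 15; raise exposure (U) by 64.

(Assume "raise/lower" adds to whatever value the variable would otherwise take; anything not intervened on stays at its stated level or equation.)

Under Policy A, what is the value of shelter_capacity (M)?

Policy A (N − 15, U + 64):
  N = 67 − 15 = 52
  E = 15 + 52 = 67
  M = 108 + 5·52 + 2·67 = 502

502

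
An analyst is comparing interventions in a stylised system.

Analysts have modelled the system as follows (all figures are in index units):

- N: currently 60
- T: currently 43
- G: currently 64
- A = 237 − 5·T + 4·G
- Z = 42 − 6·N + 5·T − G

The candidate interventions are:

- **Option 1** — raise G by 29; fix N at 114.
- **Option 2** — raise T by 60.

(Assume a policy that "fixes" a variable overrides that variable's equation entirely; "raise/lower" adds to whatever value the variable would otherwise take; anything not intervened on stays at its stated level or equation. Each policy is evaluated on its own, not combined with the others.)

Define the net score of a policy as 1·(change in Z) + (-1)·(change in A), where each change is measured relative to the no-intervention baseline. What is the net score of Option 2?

Baseline:
  N = 60
  T = 43
  G = 64
  A = 237 − 5·43 + 4·64 = 278
  Z = 42 − 6·60 + 5·43 − 64 = -167
Option 2 (T + 60):
  N = 60
  T = 43 + 60 = 103
  G = 64
  A = 237 − 5·103 + 4·64 = -22
  Z = 42 − 6·60 + 5·103 − 64 = 133
ΔZ = 133 − (-167) = 300; ΔA = -22 − 278 = -300
Score = 1·300 + (-1)·(-300) = 600

600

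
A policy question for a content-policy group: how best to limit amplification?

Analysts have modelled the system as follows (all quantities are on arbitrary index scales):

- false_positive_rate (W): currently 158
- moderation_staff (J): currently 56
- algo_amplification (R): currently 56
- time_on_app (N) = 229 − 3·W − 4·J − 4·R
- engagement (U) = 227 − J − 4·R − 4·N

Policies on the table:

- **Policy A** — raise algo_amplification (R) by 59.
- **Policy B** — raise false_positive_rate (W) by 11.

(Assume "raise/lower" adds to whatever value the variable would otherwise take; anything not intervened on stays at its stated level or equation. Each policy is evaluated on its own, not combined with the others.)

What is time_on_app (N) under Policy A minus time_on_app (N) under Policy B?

Policy A (R + 59):
  W = 158
  J = 56
  R = 56 + 59 = 115
  N = 229 − 3·158 − 4·56 − 4·115 = -929
Policy B (W + 11):
  W = 158 + 11 = 169
  J = 56
  R = 56
  N = 229 − 3·169 − 4·56 − 4·56 = -726
N: -929 − (-726) = -203

-203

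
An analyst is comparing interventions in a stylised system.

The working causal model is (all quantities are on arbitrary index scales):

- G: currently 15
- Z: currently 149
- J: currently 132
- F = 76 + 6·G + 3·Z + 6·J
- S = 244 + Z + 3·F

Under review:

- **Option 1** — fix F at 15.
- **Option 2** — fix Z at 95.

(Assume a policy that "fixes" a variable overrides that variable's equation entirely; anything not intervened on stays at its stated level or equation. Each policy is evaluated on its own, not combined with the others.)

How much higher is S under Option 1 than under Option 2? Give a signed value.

-3630

Option 1 (F := 15):
  G = 15
  Z = 149
  J = 132
  F = 15
  S = 244 + 149 + 3·15 = 438
Option 2 (Z := 95):
  G = 15
  Z = 95
  J = 132
  F = 76 + 6·15 + 3·95 + 6·132 = 1243
  S = 244 + 95 + 3·1243 = 4068
S: 438 − 4068 = -3630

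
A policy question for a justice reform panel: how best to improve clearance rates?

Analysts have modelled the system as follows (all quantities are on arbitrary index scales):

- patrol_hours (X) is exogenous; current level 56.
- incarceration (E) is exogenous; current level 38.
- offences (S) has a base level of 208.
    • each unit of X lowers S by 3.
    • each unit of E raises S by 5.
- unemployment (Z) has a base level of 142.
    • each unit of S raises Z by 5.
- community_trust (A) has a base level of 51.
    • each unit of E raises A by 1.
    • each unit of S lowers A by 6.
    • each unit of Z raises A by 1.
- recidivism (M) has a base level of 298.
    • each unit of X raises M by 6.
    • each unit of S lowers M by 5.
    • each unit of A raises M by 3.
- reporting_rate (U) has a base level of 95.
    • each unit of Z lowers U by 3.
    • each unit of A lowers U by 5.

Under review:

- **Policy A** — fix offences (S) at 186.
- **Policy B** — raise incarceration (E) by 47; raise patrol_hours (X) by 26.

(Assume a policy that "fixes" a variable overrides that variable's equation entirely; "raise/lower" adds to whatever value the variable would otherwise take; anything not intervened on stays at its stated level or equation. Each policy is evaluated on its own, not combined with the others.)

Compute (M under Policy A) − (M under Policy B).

1311

Policy A (S := 186):
  X = 56
  E = 38
  S = 186
  Z = 142 + 5·186 = 1072
  A = 51 + 38 − 6·186 + 1072 = 45
  M = 298 + 6·56 − 5·186 + 3·45 = -161
Policy B (E + 47, X + 26):
  X = 56 + 26 = 82
  E = 38 + 47 = 85
  S = 208 − 3·82 + 5·85 = 387
  Z = 142 + 5·387 = 2077
  A = 51 + 85 − 6·387 + 2077 = -109
  M = 298 + 6·82 − 5·387 + 3·(-109) = -1472
M: -161 − (-1472) = 1311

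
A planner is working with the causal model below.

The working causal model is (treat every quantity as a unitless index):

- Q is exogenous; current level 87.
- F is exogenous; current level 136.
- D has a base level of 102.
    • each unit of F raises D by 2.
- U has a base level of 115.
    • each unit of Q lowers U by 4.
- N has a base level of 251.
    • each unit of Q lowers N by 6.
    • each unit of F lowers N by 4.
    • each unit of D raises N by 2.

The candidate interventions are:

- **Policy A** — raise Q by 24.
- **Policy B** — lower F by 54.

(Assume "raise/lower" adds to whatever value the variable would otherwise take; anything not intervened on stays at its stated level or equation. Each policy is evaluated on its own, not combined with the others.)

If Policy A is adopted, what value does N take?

Policy A (Q + 24):
  Q = 87 + 24 = 111
  F = 136
  D = 102 + 2·136 = 374
  N = 251 − 6·111 − 4·136 + 2·374 = -211

-211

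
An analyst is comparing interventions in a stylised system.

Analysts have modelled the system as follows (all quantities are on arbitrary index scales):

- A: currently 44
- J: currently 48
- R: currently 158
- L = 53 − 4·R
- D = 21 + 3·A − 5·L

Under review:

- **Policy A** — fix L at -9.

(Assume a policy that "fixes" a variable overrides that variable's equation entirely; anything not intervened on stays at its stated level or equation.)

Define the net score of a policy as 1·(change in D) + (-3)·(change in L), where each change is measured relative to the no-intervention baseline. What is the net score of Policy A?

Baseline:
  A = 44
  R = 158
  L = 53 − 4·158 = -579
  D = 21 + 3·44 − 5·(-579) = 3048
Policy A (L := -9):
  A = 44
  R = 158
  L = -9
  D = 21 + 3·44 − 5·(-9) = 198
ΔD = 198 − 3048 = -2850; ΔL = -9 − (-579) = 570
Score = 1·(-2850) + (-3)·570 = -4560

-4560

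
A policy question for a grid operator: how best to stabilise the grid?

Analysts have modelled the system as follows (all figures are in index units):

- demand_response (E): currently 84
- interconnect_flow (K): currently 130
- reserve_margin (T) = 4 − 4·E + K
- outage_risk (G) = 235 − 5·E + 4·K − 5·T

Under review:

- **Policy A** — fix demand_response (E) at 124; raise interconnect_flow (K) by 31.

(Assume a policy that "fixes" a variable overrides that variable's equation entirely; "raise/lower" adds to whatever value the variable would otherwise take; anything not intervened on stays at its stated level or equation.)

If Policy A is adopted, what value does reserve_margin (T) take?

Policy A (E := 124, K + 31):
  E = 124
  K = 130 + 31 = 161
  T = 4 − 4·124 + 161 = -331

-331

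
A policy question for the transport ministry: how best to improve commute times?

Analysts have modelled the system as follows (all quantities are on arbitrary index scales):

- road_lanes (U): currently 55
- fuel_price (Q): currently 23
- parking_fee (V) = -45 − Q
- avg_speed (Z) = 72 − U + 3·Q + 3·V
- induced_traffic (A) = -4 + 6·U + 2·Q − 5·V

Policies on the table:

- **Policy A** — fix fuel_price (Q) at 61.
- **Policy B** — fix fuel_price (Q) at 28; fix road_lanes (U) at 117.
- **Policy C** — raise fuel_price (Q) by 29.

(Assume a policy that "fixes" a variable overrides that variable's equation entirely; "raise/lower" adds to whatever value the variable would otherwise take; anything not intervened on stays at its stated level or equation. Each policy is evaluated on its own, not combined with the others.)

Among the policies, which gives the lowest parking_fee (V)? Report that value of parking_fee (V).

Policy A (Q := 61):
  Q = 61
  V = -45 − 61 = -106
Policy B (Q := 28, U := 117):
  Q = 28
  V = -45 − 28 = -73
Policy C (Q + 29):
  Q = 23 + 29 = 52
  V = -45 − 52 = -97
Comparing — Policy A: V=-106, Policy B: V=-73, Policy C: V=-97. Lowest is -106 (Policy A).

-106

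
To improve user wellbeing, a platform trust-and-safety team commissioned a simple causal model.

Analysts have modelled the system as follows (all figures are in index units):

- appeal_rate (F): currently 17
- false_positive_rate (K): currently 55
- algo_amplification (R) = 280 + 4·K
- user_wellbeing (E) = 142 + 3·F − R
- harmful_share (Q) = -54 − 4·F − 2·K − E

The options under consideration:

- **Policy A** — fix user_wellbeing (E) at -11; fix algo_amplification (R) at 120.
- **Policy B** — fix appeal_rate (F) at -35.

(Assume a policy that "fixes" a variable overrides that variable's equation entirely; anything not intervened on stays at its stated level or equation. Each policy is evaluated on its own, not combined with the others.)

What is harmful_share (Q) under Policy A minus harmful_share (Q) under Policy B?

-660

Policy A (E := -11, R := 120):
  F = 17
  K = 55
  R = 120
  E = -11
  Q = -54 − 4·17 − 2·55 − (-11) = -221
Policy B (F := -35):
  F = -35
  K = 55
  R = 280 + 4·55 = 500
  E = 142 + 3·(-35) − 500 = -463
  Q = -54 − 4·(-35) − 2·55 − (-463) = 439
Q: -221 − 439 = -660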